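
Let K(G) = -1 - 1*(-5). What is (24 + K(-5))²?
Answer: 784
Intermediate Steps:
K(G) = 4 (K(G) = -1 + 5 = 4)
(24 + K(-5))² = (24 + 4)² = 28² = 784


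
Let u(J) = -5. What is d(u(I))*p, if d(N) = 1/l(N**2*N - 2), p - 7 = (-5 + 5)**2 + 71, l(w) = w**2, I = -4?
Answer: 78/16129 ≈ 0.0048360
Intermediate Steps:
p = 78 (p = 7 + ((-5 + 5)**2 + 71) = 7 + (0**2 + 71) = 7 + (0 + 71) = 7 + 71 = 78)
d(N) = (-2 + N**3)**(-2) (d(N) = 1/((N**2*N - 2)**2) = 1/((N**3 - 2)**2) = 1/((-2 + N**3)**2) = (-2 + N**3)**(-2))
d(u(I))*p = 78/(-2 + (-5)**3)**2 = 78/(-2 - 125)**2 = 78/(-127)**2 = (1/16129)*78 = 78/16129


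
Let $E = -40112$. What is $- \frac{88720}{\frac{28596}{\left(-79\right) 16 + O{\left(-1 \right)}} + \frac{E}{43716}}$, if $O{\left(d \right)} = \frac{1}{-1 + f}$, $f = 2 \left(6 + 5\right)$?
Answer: $\frac{3217080877230}{853651571} \approx 3768.6$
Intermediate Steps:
$f = 22$ ($f = 2 \cdot 11 = 22$)
$O{\left(d \right)} = \frac{1}{21}$ ($O{\left(d \right)} = \frac{1}{-1 + 22} = \frac{1}{21}$)
$- \frac{88720}{\frac{28596}{\left(-79\right) 16 + O{\left(-1 \right)}} + \frac{E}{43716}} = - \frac{88720}{\frac{28596}{\left(-79\right) 16 + \frac{1}{21}} - \frac{40112}{43716}} = - \frac{88720}{\frac{28596}{-1264 + \frac{1}{21}} - \frac{10028}{10929}} = - \frac{88720}{\frac{28596}{- \frac{26543}{21}} - \frac{10028}{10929}} = - \frac{88720}{28596 \left(- \frac{21}{26543}\right) - \frac{10028}{10929}} = - \frac{88720}{- \frac{600516}{26543} - \frac{10028}{10929}} = - \frac{88720}{- \frac{6829212568}{290088447}} = \left(-88720\right) \left(- \frac{290088447}{6829212568}\right) = \frac{3217080877230}{853651571}$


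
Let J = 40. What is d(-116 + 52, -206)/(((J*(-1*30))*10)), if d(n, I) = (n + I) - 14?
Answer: 71/3000 ≈ 0.023667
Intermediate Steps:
d(n, I) = -14 + I + n (d(n, I) = (I + n) - 14 = -14 + I + n)
d(-116 + 52, -206)/(((J*(-1*30))*10)) = (-14 - 206 + (-116 + 52))/(((40*(-1*30))*10)) = (-14 - 206 - 64)/(((40*(-30))*10)) = -284/((-1200*10)) = -284/(-12000) = -284*(-1/12000) = 71/3000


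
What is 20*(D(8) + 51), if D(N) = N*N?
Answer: 2300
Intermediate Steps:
D(N) = N²
20*(D(8) + 51) = 20*(8² + 51) = 20*(64 + 51) = 20*115 = 2300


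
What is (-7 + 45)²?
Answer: 1444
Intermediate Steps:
(-7 + 45)² = 38² = 1444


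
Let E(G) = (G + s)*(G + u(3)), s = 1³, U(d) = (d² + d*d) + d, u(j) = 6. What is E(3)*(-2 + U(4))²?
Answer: 41616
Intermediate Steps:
U(d) = d + 2*d² (U(d) = (d² + d²) + d = 2*d² + d = d + 2*d²)
s = 1
E(G) = (1 + G)*(6 + G) (E(G) = (G + 1)*(G + 6) = (1 + G)*(6 + G))
E(3)*(-2 + U(4))² = (6 + 3² + 7*3)*(-2 + 4*(1 + 2*4))² = (6 + 9 + 21)*(-2 + 4*(1 + 8))² = 36*(-2 + 4*9)² = 36*(-2 + 36)² = 36*34² = 36*1156 = 41616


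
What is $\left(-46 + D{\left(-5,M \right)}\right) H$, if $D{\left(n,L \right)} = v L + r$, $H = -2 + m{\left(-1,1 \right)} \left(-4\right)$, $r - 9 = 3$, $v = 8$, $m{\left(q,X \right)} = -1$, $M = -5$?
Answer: $-148$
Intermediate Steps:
$r = 12$ ($r = 9 + 3 = 12$)
$H = 2$ ($H = -2 - -4 = -2 + 4 = 2$)
$D{\left(n,L \right)} = 12 + 8 L$ ($D{\left(n,L \right)} = 8 L + 12 = 12 + 8 L$)
$\left(-46 + D{\left(-5,M \right)}\right) H = \left(-46 + \left(12 + 8 \left(-5\right)\right)\right) 2 = \left(-46 + \left(12 - 40\right)\right) 2 = \left(-46 - 28\right) 2 = \left(-74\right) 2 = -148$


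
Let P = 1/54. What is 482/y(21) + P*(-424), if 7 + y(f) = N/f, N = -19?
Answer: -154243/2241 ≈ -68.828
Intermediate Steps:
y(f) = -7 - 19/f
P = 1/54 ≈ 0.018519
482/y(21) + P*(-424) = 482/(-7 - 19/21) + (1/54)*(-424) = 482/(-7 - 19*1/21) - 212/27 = 482/(-7 - 19/21) - 212/27 = 482/(-166/21) - 212/27 = 482*(-21/166) - 212/27 = -5061/83 - 212/27 = -154243/2241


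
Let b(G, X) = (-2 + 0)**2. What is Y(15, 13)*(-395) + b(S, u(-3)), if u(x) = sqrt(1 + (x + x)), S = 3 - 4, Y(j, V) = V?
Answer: -5131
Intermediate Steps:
S = -1
u(x) = sqrt(1 + 2*x)
b(G, X) = 4 (b(G, X) = (-2)**2 = 4)
Y(15, 13)*(-395) + b(S, u(-3)) = 13*(-395) + 4 = -5135 + 4 = -5131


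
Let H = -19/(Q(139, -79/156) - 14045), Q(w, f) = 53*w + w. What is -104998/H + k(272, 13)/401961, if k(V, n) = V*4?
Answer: -275979155928370/7637259 ≈ -3.6136e+7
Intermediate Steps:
k(V, n) = 4*V
Q(w, f) = 54*w
H = 19/6539 (H = -19/(54*139 - 14045) = -19/(7506 - 14045) = -19/(-6539) = -19*(-1/6539) = 19/6539 ≈ 0.0029056)
-104998/H + k(272, 13)/401961 = -104998/19/6539 + (4*272)/401961 = -104998*6539/19 + 1088*(1/401961) = -686581922/19 + 1088/401961 = -275979155928370/7637259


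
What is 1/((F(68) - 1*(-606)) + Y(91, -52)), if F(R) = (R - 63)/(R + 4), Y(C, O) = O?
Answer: 72/39893 ≈ 0.0018048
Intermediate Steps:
F(R) = (-63 + R)/(4 + R)
1/((F(68) - 1*(-606)) + Y(91, -52)) = 1/(((-63 + 68)/(4 + 68) - 1*(-606)) - 52) = 1/((5/72 + 606) - 52) = 1/(43637/72 - 52) = 1/(39893/72) = 72/39893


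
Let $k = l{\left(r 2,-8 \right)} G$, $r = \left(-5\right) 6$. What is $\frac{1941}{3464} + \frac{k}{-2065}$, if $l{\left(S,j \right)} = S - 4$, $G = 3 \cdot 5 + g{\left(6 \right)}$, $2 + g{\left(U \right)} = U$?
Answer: $\frac{8220389}{7153160} \approx 1.1492$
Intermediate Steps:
$r = -30$
$g{\left(U \right)} = -2 + U$
$G = 19$ ($G = 3 \cdot 5 + \left(-2 + 6\right) = 15 + 4 = 19$)
$l{\left(S,j \right)} = -4 + S$
$k = -1216$ ($k = \left(-4 - 60\right) 19 = \left(-64\right) 19 = -1216$)
$\frac{1941}{3464} + \frac{k}{-2065} = \frac{1941}{3464} - \frac{1216}{-2065} = 1941 \cdot \frac{1}{3464} - - \frac{1216}{2065} = \frac{1941}{3464} + \frac{1216}{2065} = \frac{8220389}{7153160}$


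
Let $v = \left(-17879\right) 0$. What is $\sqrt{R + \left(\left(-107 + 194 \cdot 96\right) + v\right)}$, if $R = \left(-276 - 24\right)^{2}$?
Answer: $\sqrt{108517} \approx 329.42$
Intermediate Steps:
$R = 90000$ ($R = \left(-300\right)^{2} = 90000$)
$v = 0$
$\sqrt{R + \left(\left(-107 + 194 \cdot 96\right) + v\right)} = \sqrt{90000 + \left(\left(-107 + 194 \cdot 96\right) + 0\right)} = \sqrt{90000 + \left(\left(-107 + 18624\right) + 0\right)} = \sqrt{90000 + \left(18517 + 0\right)} = \sqrt{90000 + 18517} = \sqrt{108517}$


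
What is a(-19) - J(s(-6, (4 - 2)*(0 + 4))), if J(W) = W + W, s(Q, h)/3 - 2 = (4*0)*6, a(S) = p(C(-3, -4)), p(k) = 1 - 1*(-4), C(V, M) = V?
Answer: -7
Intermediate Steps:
p(k) = 5 (p(k) = 1 + 4 = 5)
a(S) = 5
s(Q, h) = 6 (s(Q, h) = 6 + 3*((4*0)*6) = 6 + 3*(0*6) = 6 + 3*0 = 6 + 0 = 6)
J(W) = 2*W
a(-19) - J(s(-6, (4 - 2)*(0 + 4))) = 5 - 2*6 = 5 - 1*12 = 5 - 12 = -7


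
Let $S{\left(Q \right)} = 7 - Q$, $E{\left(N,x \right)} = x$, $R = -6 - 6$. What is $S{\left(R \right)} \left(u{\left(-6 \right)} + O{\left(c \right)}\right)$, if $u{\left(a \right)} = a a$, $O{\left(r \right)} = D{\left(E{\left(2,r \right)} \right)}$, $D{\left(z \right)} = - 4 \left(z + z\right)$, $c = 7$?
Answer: $-380$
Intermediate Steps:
$R = -12$ ($R = -6 - 6 = -12$)
$D{\left(z \right)} = - 8 z$ ($D{\left(z \right)} = - 4 \cdot 2 z = - 8 z$)
$O{\left(r \right)} = - 8 r$
$u{\left(a \right)} = a^{2}$
$S{\left(R \right)} \left(u{\left(-6 \right)} + O{\left(c \right)}\right) = \left(7 - -12\right) \left(\left(-6\right)^{2} - 56\right) = \left(7 + 12\right) \left(36 - 56\right) = 19 \left(-20\right) = -380$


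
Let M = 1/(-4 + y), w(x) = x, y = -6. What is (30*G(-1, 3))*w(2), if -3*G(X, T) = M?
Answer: 2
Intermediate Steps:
M = -1/10 (M = 1/(-4 - 6) = 1/(-10) = -1/10 ≈ -0.10000)
G(X, T) = 1/30 (G(X, T) = -1/3*(-1/10) = 1/30)
(30*G(-1, 3))*w(2) = (30*(1/30))*2 = 1*2 = 2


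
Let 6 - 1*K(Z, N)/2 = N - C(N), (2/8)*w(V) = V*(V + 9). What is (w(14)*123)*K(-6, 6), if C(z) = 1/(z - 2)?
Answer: 79212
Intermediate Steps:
C(z) = 1/(-2 + z)
w(V) = 4*V*(9 + V) (w(V) = 4*(V*(V + 9)) = 4*(V*(9 + V)) = 4*V*(9 + V))
K(Z, N) = 12 - 2*N + 2/(-2 + N) (K(Z, N) = 12 - 2*(N - 1/(-2 + N)) = 12 + (-2*N + 2/(-2 + N)) = 12 - 2*N + 2/(-2 + N))
(w(14)*123)*K(-6, 6) = ((4*14*(9 + 14))*123)*(2*(1 + (-2 + 6)*(6 - 1*6))/(-2 + 6)) = ((4*14*23)*123)*(2*(1 + 4*(6 - 6))/4) = (1288*123)*(2*(1/4)*(1 + 4*0)) = 158424*(2*(1/4)*(1 + 0)) = 158424*(2*(1/4)*1) = 158424*(1/2) = 79212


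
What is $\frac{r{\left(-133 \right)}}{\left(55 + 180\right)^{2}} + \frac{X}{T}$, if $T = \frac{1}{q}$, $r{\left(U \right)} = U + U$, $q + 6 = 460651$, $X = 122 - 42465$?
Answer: $- \frac{1077168663453141}{55225} \approx -1.9505 \cdot 10^{10}$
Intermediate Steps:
$X = -42343$ ($X = 122 - 42465 = -42343$)
$q = 460645$ ($q = -6 + 460651 = 460645$)
$r{\left(U \right)} = 2 U$
$T = \frac{1}{460645} \approx 2.1709 \cdot 10^{-6}$
$\frac{r{\left(-133 \right)}}{\left(55 + 180\right)^{2}} + \frac{X}{T} = \frac{2 \left(-133\right)}{\left(55 + 180\right)^{2}} - 42343 \frac{1}{\frac{1}{460645}} = - \frac{266}{235^{2}} - 19505091235 = - \frac{266}{55225} - 19505091235 = - \frac{1077168663453141}{55225}$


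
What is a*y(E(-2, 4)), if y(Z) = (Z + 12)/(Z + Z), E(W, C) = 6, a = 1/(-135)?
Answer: -1/90 ≈ -0.011111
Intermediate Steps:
a = -1/135 ≈ -0.0074074
y(Z) = (12 + Z)/(2*Z) (y(Z) = (12 + Z)/((2*Z)) = (12 + Z)*(1/(2*Z)) = (12 + Z)/(2*Z))
a*y(E(-2, 4)) = -(12 + 6)/(270*6) = -18/(270*6) = -1/135*3/2 = -1/90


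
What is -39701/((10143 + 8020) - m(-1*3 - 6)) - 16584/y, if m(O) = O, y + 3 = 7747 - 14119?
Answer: 16090191/38615500 ≈ 0.41668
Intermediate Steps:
y = -6375 (y = -3 + (7747 - 14119) = -3 - 6372 = -6375)
-39701/((10143 + 8020) - m(-1*3 - 6)) - 16584/y = -39701/((10143 + 8020) - (-1*3 - 6)) - 16584/(-6375) = -39701/(18163 - (-3 - 6)) - 16584*(-1/6375) = -39701/(18163 - 1*(-9)) + 5528/2125 = -39701/(18163 + 9) + 5528/2125 = -39701/18172 + 5528/2125 = 16090191/38615500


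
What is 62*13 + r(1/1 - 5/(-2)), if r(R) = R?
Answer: 1619/2 ≈ 809.50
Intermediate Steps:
62*13 + r(1/1 - 5/(-2)) = 62*13 + (1/1 - 5/(-2)) = 806 + (1*1 - 5*(-½)) = 806 + (1 + 5/2) = 806 + 7/2 = 1619/2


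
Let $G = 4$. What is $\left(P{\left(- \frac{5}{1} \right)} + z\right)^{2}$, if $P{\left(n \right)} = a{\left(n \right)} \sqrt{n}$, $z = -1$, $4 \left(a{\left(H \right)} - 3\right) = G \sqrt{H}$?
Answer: $-9 - 36 i \sqrt{5} \approx -9.0 - 80.498 i$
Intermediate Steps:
$a{\left(H \right)} = 3 + \sqrt{H}$ ($a{\left(H \right)} = 3 + \frac{4 \sqrt{H}}{4} = 3 + \sqrt{H}$)
$P{\left(n \right)} = \sqrt{n} \left(3 + \sqrt{n}\right)$ ($P{\left(n \right)} = \left(3 + \sqrt{n}\right) \sqrt{n} = \sqrt{n} \left(3 + \sqrt{n}\right)$)
$\left(P{\left(- \frac{5}{1} \right)} + z\right)^{2} = \left(\left(- \frac{5}{1} + 3 \sqrt{- \frac{5}{1}}\right) - 1\right)^{2} = \left(\left(\left(-5\right) 1 + 3 \sqrt{\left(-5\right) 1}\right) - 1\right)^{2} = \left(\left(-5 + 3 \sqrt{-5}\right) - 1\right)^{2} = \left(\left(-5 + 3 i \sqrt{5}\right) - 1\right)^{2} = \left(-6 + 3 i \sqrt{5}\right)^{2}$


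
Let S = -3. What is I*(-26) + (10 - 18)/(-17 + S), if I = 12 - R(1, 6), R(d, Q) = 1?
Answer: -1428/5 ≈ -285.60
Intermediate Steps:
I = 11 (I = 12 - 1*1 = 12 - 1 = 11)
I*(-26) + (10 - 18)/(-17 + S) = 11*(-26) + (10 - 18)/(-17 - 3) = -286 - 8/(-20) = -286 - 8*(-1/20) = -286 + 2/5 = -1428/5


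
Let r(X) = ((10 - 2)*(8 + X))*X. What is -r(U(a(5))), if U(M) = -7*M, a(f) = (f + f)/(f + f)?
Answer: 56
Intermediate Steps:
a(f) = 1 (a(f) = (2*f)/((2*f)) = (2*f)*(1/(2*f)) = 1)
r(X) = X*(64 + 8*X) (r(X) = (8*(8 + X))*X = (64 + 8*X)*X = X*(64 + 8*X))
-r(U(a(5))) = -8*(-7*1)*(8 - 7*1) = -8*(-7)*(8 - 7) = -8*(-7) = -1*(-56) = 56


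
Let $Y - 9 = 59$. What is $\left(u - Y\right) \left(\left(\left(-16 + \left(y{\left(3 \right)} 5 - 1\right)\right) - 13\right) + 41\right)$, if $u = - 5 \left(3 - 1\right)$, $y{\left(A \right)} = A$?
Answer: $-2028$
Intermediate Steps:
$Y = 68$ ($Y = 9 + 59 = 68$)
$u = -10$ ($u = \left(-5\right) 2 = -10$)
$\left(u - Y\right) \left(\left(\left(-16 + \left(y{\left(3 \right)} 5 - 1\right)\right) - 13\right) + 41\right) = \left(-10 - 68\right) \left(\left(\left(-16 + \left(3 \cdot 5 - 1\right)\right) - 13\right) + 41\right) = \left(-10 - 68\right) \left(\left(\left(-16 + \left(15 - 1\right)\right) - 13\right) + 41\right) = - 78 \left(\left(\left(-16 + 14\right) - 13\right) + 41\right) = - 78 \left(\left(-2 - 13\right) + 41\right) = - 78 \left(-15 + 41\right) = \left(-78\right) 26 = -2028$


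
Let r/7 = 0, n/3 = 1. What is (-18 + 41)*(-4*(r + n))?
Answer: -276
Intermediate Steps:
n = 3 (n = 3*1 = 3)
r = 0 (r = 7*0 = 0)
(-18 + 41)*(-4*(r + n)) = (-18 + 41)*(-4*(0 + 3)) = 23*(-4*3) = 23*(-12) = -276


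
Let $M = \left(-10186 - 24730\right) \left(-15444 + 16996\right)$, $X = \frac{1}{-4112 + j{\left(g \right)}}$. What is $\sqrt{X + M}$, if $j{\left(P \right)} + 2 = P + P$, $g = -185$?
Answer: $\frac{i \sqrt{272387653385569}}{2242} \approx 7361.4 i$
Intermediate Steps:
$j{\left(P \right)} = -2 + 2 P$ ($j{\left(P \right)} = -2 + \left(P + P\right) = -2 + 2 P$)
$X = - \frac{1}{4484}$ ($X = \frac{1}{-4112 + \left(-2 + 2 \left(-185\right)\right)} = \frac{1}{-4112 - 372} = \frac{1}{-4484} = - \frac{1}{4484} \approx -0.00022302$)
$M = -54189632$ ($M = \left(-34916\right) 1552 = -54189632$)
$\sqrt{X + M} = \sqrt{- \frac{1}{4484} - 54189632} = \sqrt{- \frac{242986309889}{4484}} = \frac{i \sqrt{272387653385569}}{2242}$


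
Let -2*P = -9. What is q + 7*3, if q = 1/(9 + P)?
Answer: 569/27 ≈ 21.074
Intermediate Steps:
P = 9/2 (P = -½*(-9) = 9/2 ≈ 4.5000)
q = 2/27 (q = 1/(9 + 9/2) = 1/(27/2) = 2/27 ≈ 0.074074)
q + 7*3 = 2/27 + 7*3 = 2/27 + 21 = 569/27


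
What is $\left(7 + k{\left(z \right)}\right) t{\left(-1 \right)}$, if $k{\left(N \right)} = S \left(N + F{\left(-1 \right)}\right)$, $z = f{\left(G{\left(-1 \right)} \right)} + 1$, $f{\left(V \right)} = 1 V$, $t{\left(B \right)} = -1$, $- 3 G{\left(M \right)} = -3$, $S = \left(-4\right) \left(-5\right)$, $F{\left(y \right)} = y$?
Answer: $-27$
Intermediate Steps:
$S = 20$
$G{\left(M \right)} = 1$ ($G{\left(M \right)} = \left(- \frac{1}{3}\right) \left(-3\right) = 1$)
$f{\left(V \right)} = V$
$z = 2$ ($z = 1 + 1 = 2$)
$k{\left(N \right)} = -20 + 20 N$ ($k{\left(N \right)} = 20 \left(N - 1\right) = 20 \left(-1 + N\right) = -20 + 20 N$)
$\left(7 + k{\left(z \right)}\right) t{\left(-1 \right)} = \left(7 + \left(-20 + 20 \cdot 2\right)\right) \left(-1\right) = \left(7 + \left(-20 + 40\right)\right) \left(-1\right) = \left(7 + 20\right) \left(-1\right) = 27 \left(-1\right) = -27$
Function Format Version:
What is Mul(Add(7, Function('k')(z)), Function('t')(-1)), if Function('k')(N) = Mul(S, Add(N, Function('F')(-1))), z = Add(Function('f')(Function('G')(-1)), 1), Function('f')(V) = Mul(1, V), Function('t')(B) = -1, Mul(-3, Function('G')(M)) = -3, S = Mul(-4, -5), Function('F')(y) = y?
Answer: -27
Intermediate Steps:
S = 20
Function('G')(M) = 1 (Function('G')(M) = Mul(Rational(-1, 3), -3) = 1)
Function('f')(V) = V
z = 2 (z = Add(1, 1) = 2)
Function('k')(N) = Add(-20, Mul(20, N)) (Function('k')(N) = Mul(20, Add(N, -1)) = Mul(20, Add(-1, N)) = Add(-20, Mul(20, N)))
Mul(Add(7, Function('k')(z)), Function('t')(-1)) = Mul(Add(7, Add(-20, Mul(20, 2))), -1) = Mul(Add(7, Add(-20, 40)), -1) = Mul(Add(7, 20), -1) = Mul(27, -1) = -27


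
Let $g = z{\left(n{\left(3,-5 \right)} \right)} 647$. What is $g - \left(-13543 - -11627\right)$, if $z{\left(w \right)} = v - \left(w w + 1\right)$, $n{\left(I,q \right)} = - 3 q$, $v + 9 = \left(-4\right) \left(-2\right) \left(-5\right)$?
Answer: $-176009$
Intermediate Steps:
$v = -49$ ($v = -9 + \left(-4\right) \left(-2\right) \left(-5\right) = -9 + 8 \left(-5\right) = -9 - 40 = -49$)
$z{\left(w \right)} = -50 - w^{2}$ ($z{\left(w \right)} = -49 - \left(w w + 1\right) = -49 - \left(w^{2} + 1\right) = -49 - \left(1 + w^{2}\right) = -50 - w^{2}$)
$g = -177925$ ($g = \left(-50 - \left(\left(-3\right) \left(-5\right)\right)^{2}\right) 647 = \left(-50 - 15^{2}\right) 647 = \left(-50 - 225\right) 647 = \left(-275\right) 647 = -177925$)
$g - \left(-13543 - -11627\right) = -177925 - \left(-13543 - -11627\right) = -177925 - \left(-13543 + 11627\right) = -177925 - -1916 = -177925 + 1916 = -176009$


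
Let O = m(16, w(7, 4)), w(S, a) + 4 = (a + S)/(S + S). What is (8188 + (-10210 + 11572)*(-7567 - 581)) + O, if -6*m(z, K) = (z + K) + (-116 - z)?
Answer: -931506923/84 ≈ -1.1089e+7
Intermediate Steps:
w(S, a) = -4 + (S + a)/(2*S) (w(S, a) = -4 + (a + S)/(S + S) = -4 + (S + a)/((2*S)) = -4 + (S + a)*(1/(2*S)) = -4 + (S + a)/(2*S))
m(z, K) = 58/3 - K/6 (m(z, K) = -((z + K) + (-116 - z))/6 = -((K + z) + (-116 - z))/6 = -(-116 + K)/6 = 58/3 - K/6)
O = 1669/84 (O = 58/3 - (4 - 7*7)/(12*7) = 58/3 - (4 - 49)/(12*7) = 58/3 - (-45)/(12*7) = 58/3 - ⅙*(-45/14) = 58/3 + 15/28 = 1669/84 ≈ 19.869)
(8188 + (-10210 + 11572)*(-7567 - 581)) + O = (8188 + (-10210 + 11572)*(-7567 - 581)) + 1669/84 = (8188 + 1362*(-8148)) + 1669/84 = (8188 - 11097576) + 1669/84 = -11089388 + 1669/84 = -931506923/84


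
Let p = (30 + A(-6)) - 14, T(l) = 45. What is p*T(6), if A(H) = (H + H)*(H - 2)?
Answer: 5040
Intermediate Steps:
A(H) = 2*H*(-2 + H) (A(H) = (2*H)*(-2 + H) = 2*H*(-2 + H))
p = 112 (p = (30 + 2*(-6)*(-2 - 6)) - 14 = (30 + 2*(-6)*(-8)) - 14 = (30 + 96) - 14 = 126 - 14 = 112)
p*T(6) = 112*45 = 5040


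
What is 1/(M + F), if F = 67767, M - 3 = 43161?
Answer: 1/110931 ≈ 9.0146e-6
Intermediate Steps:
M = 43164 (M = 3 + 43161 = 43164)
1/(M + F) = 1/(43164 + 67767) = 1/110931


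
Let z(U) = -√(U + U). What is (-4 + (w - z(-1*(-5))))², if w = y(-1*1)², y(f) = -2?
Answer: 10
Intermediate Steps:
w = 4 (w = (-2)² = 4)
z(U) = -√2*√U (z(U) = -√(2*U) = -√2*√U)
(-4 + (w - z(-1*(-5))))² = (-4 + (4 - (-1)*√2*√(-1*(-5))))² = (-4 + (4 - (-1)*√2*√5))² = (-4 + (4 - (-1)*√10))² = (-4 + (4 + √10))² = (√10)² = 10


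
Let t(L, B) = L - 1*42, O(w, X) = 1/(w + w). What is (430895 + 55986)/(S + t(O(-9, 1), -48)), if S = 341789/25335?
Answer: -8223420090/482459 ≈ -17045.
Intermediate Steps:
O(w, X) = 1/(2*w)
t(L, B) = -42 + L (t(L, B) = L - 42 = -42 + L)
S = 341789/25335 (S = 341789*(1/25335) = 341789/25335 ≈ 13.491)
(430895 + 55986)/(S + t(O(-9, 1), -48)) = (430895 + 55986)/(341789/25335 + (-42 + (½)/(-9))) = 486881/(341789/25335 + (-42 + (½)*(-⅑))) = 486881/(341789/25335 + (-42 - 1/18)) = 486881/(341789/25335 - 757/18) = 486881/(-482459/16890) = 486881*(-16890/482459) = -8223420090/482459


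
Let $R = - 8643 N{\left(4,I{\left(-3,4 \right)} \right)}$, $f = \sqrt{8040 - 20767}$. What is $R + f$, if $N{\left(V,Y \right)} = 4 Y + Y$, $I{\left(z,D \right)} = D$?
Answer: $-172860 + i \sqrt{12727} \approx -1.7286 \cdot 10^{5} + 112.81 i$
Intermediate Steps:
$N{\left(V,Y \right)} = 5 Y$
$f = i \sqrt{12727}$ ($f = \sqrt{-12727} = i \sqrt{12727} \approx 112.81 i$)
$R = -172860$ ($R = - 8643 \cdot 5 \cdot 4 = \left(-8643\right) 20 = -172860$)
$R + f = -172860 + i \sqrt{12727}$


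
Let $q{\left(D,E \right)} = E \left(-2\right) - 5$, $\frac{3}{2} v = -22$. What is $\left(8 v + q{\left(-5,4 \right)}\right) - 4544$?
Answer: $- \frac{14023}{3} \approx -4674.3$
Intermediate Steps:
$v = - \frac{44}{3}$ ($v = \frac{2}{3} \left(-22\right) = - \frac{44}{3} \approx -14.667$)
$q{\left(D,E \right)} = -5 - 2 E$ ($q{\left(D,E \right)} = - 2 E - 5 = -5 - 2 E$)
$\left(8 v + q{\left(-5,4 \right)}\right) - 4544 = \left(8 \left(- \frac{44}{3}\right) - 13\right) - 4544 = \left(- \frac{352}{3} - 13\right) - 4544 = - \frac{391}{3} - 4544 = - \frac{14023}{3}$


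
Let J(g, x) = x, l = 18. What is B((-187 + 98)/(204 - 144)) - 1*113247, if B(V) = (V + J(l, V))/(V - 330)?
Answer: -2252369405/19889 ≈ -1.1325e+5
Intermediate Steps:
B(V) = 2*V/(-330 + V) (B(V) = (V + V)/(V - 330) = (2*V)/(-330 + V) = 2*V/(-330 + V))
B((-187 + 98)/(204 - 144)) - 1*113247 = 2*((-187 + 98)/(204 - 144))/(-330 + (-187 + 98)/(204 - 144)) - 1*113247 = 2*(-89/60)/(-330 - 89/60) - 113247 = 2*(-89/60)/(-19889/60) - 113247 = 2*(-89/60)*(-60/19889) - 113247 = 178/19889 - 113247 = -2252369405/19889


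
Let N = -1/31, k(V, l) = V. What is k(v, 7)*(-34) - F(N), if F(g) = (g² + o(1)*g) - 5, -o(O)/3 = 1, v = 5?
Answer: -158659/961 ≈ -165.10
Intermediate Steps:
N = -1/31 (N = -1*1/31 = -1/31 ≈ -0.032258)
o(O) = -3 (o(O) = -3*1 = -3)
F(g) = -5 + g² - 3*g (F(g) = (g² - 3*g) - 5 = -5 + g² - 3*g)
k(v, 7)*(-34) - F(N) = 5*(-34) - (-5 + (-1/31)² - 3*(-1/31)) = -170 - (-5 + 1/961 + 3/31) = -170 - 1*(-4711/961) = -170 + 4711/961 = -158659/961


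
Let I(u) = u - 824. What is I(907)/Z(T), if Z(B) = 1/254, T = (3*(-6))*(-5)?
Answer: 21082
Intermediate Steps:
I(u) = -824 + u
T = 90 (T = -18*(-5) = 90)
Z(B) = 1/254
I(907)/Z(T) = (-824 + 907)/(1/254) = 83*254 = 21082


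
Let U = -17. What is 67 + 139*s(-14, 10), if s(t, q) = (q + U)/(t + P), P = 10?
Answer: 1241/4 ≈ 310.25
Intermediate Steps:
s(t, q) = (-17 + q)/(10 + t) (s(t, q) = (q - 17)/(t + 10) = (-17 + q)/(10 + t))
67 + 139*s(-14, 10) = 67 + 139*((-17 + 10)/(10 - 14)) = 67 + 139*(-7/(-4)) = 67 + 139*(-¼*(-7)) = 67 + 139*(7/4) = 67 + 973/4 = 1241/4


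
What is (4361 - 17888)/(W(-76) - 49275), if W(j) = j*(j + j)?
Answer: 13527/37723 ≈ 0.35859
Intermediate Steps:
W(j) = 2*j² (W(j) = j*(2*j) = 2*j²)
(4361 - 17888)/(W(-76) - 49275) = (4361 - 17888)/(2*(-76)² - 49275) = -13527/(2*5776 - 49275) = -13527/(11552 - 49275) = -13527/(-37723) = -13527*(-1/37723) = 13527/37723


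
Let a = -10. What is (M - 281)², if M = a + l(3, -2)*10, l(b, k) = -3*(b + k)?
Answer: 103041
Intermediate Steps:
l(b, k) = -3*b - 3*k
M = -40 (M = -10 + (-3*3 - 3*(-2))*10 = -10 + (-9 + 6)*10 = -10 - 3*10 = -10 - 30 = -40)
(M - 281)² = (-40 - 281)² = (-321)² = 103041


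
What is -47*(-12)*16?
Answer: 9024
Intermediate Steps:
-47*(-12)*16 = 564*16 = 9024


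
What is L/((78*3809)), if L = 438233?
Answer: 438233/297102 ≈ 1.4750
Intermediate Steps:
L/((78*3809)) = 438233/((78*3809)) = 438233/297102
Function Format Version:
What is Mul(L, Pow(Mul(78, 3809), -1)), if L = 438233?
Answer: Rational(438233, 297102) ≈ 1.4750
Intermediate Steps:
Mul(L, Pow(Mul(78, 3809), -1)) = Mul(438233, Pow(Mul(78, 3809), -1)) = Mul(438233, Pow(297102, -1)) = Mul(438233, Rational(1, 297102)) = Rational(438233, 297102)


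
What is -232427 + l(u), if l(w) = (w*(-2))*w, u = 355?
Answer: -484477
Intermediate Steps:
l(w) = -2*w² (l(w) = (-2*w)*w = -2*w²)
-232427 + l(u) = -232427 - 2*355² = -232427 - 2*126025 = -232427 - 252050 = -484477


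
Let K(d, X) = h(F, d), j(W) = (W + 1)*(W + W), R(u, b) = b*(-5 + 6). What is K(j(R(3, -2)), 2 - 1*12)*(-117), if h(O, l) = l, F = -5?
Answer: -468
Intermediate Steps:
R(u, b) = b (R(u, b) = b*1 = b)
j(W) = 2*W*(1 + W) (j(W) = (1 + W)*(2*W) = 2*W*(1 + W))
K(d, X) = d
K(j(R(3, -2)), 2 - 1*12)*(-117) = (2*(-2)*(1 - 2))*(-117) = (2*(-2)*(-1))*(-117) = 4*(-117) = -468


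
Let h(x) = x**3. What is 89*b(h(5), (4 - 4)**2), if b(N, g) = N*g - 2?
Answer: -178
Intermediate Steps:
b(N, g) = -2 + N*g
89*b(h(5), (4 - 4)**2) = 89*(-2 + 5**3*(4 - 4)**2) = 89*(-2 + 125*0**2) = 89*(-2 + 125*0) = 89*(-2 + 0) = 89*(-2) = -178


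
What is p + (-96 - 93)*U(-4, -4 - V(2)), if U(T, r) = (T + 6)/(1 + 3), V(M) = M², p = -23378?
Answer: -46945/2 ≈ -23473.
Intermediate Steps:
U(T, r) = 3/2 + T/4 (U(T, r) = (6 + T)/4 = (6 + T)*(¼) = 3/2 + T/4)
p + (-96 - 93)*U(-4, -4 - V(2)) = -23378 + (-96 - 93)*(3/2 + (¼)*(-4)) = -23378 - 189*(3/2 - 1) = -23378 - 189*½ = -23378 - 189/2 = -46945/2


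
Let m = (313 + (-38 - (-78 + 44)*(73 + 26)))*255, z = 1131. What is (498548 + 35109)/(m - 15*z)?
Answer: 533657/911490 ≈ 0.58548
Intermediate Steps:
m = 928455 (m = (313 + (-38 - (-34)*99))*255 = (313 + (-38 - 1*(-3366)))*255 = (313 + (-38 + 3366))*255 = (313 + 3328)*255 = 3641*255 = 928455)
(498548 + 35109)/(m - 15*z) = (498548 + 35109)/(928455 - 15*1131) = 533657/(928455 - 16965) = 533657/911490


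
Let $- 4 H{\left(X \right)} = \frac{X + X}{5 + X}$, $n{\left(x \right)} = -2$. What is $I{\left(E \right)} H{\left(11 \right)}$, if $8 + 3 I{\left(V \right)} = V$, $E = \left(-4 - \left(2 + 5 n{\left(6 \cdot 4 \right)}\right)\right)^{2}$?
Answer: $- \frac{11}{12} \approx -0.91667$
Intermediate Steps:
$E = 16$ ($E = \left(-4 - -8\right)^{2} = \left(-4 + \left(10 - 2\right)\right)^{2} = \left(-4 + 8\right)^{2} = 4^{2} = 16$)
$H{\left(X \right)} = - \frac{X}{2 \left(5 + X\right)}$ ($H{\left(X \right)} = - \frac{\left(X + X\right) \frac{1}{5 + X}}{4} = - \frac{2 X \frac{1}{5 + X}}{4} = - \frac{X}{2 \left(5 + X\right)}$)
$I{\left(V \right)} = - \frac{8}{3} + \frac{V}{3}$
$I{\left(E \right)} H{\left(11 \right)} = \left(- \frac{8}{3} + \frac{1}{3} \cdot 16\right) \left(\left(-1\right) 11 \frac{1}{10 + 2 \cdot 11}\right) = \left(- \frac{8}{3} + \frac{16}{3}\right) \left(\left(-1\right) 11 \frac{1}{10 + 22}\right) = \frac{8 \left(\left(-1\right) 11 \cdot \frac{1}{32}\right)}{3} = \frac{8}{3} \left(- \frac{11}{32}\right) = - \frac{11}{12}$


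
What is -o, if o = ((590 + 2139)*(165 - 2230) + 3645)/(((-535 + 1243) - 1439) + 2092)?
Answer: 5631740/1361 ≈ 4137.9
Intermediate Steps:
o = -5631740/1361 (o = (2729*(-2065) + 3645)/((708 - 1439) + 2092) = (-5635385 + 3645)/(-731 + 2092) = -5631740/1361 ≈ -4137.9)
-o = -1*(-5631740/1361) = 5631740/1361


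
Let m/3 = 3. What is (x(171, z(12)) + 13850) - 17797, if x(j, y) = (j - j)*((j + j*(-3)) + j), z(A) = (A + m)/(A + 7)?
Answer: -3947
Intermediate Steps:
m = 9 (m = 3*3 = 9)
z(A) = (9 + A)/(7 + A) (z(A) = (A + 9)/(A + 7) = (9 + A)/(7 + A))
x(j, y) = 0 (x(j, y) = 0*((j - 3*j) + j) = 0*(-2*j + j) = 0*(-j) = 0)
(x(171, z(12)) + 13850) - 17797 = (0 + 13850) - 17797 = 13850 - 17797 = -3947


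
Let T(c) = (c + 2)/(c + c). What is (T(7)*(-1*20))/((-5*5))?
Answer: 18/35 ≈ 0.51429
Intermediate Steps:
T(c) = (2 + c)/(2*c) (T(c) = (2 + c)/((2*c)) = (2 + c)*(1/(2*c)) = (2 + c)/(2*c))
(T(7)*(-1*20))/((-5*5)) = (((½)*(2 + 7)/7)*(-1*20))/((-5*5)) = (((½)*(⅐)*9)*(-20))/(-25) = ((9/14)*(-20))*(-1/25) = -90/7*(-1/25) = 18/35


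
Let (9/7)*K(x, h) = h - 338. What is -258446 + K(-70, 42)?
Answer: -2328086/9 ≈ -2.5868e+5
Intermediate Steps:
K(x, h) = -2366/9 + 7*h/9 (K(x, h) = 7*(h - 338)/9 = 7*(-338 + h)/9 = -2366/9 + 7*h/9)
-258446 + K(-70, 42) = -258446 + (-2366/9 + (7/9)*42) = -258446 + (-2366/9 + 98/3) = -258446 - 2072/9 = -2328086/9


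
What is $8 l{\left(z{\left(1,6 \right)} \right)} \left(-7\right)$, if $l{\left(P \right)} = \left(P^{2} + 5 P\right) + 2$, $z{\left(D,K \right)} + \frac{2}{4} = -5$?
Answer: $-266$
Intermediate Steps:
$z{\left(D,K \right)} = - \frac{11}{2}$ ($z{\left(D,K \right)} = - \frac{1}{2} - 5 = - \frac{11}{2}$)
$l{\left(P \right)} = 2 + P^{2} + 5 P$
$8 l{\left(z{\left(1,6 \right)} \right)} \left(-7\right) = 8 \left(2 + \left(- \frac{11}{2}\right)^{2} + 5 \left(- \frac{11}{2}\right)\right) \left(-7\right) = 8 \left(2 + \frac{121}{4} - \frac{55}{2}\right) \left(-7\right) = 8 \cdot \frac{19}{4} \left(-7\right) = 38 \left(-7\right) = -266$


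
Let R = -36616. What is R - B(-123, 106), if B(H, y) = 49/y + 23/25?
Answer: -97036063/2650 ≈ -36617.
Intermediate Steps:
B(H, y) = 23/25 + 49/y (B(H, y) = 49/y + 23*(1/25) = 49/y + 23/25 = 23/25 + 49/y)
R - B(-123, 106) = -36616 - (23/25 + 49/106) = -36616 - 1*3663/2650 = -36616 - 3663/2650 = -97036063/2650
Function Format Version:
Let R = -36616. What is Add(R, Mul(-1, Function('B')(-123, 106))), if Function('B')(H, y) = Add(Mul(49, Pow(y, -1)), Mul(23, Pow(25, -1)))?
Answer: Rational(-97036063, 2650) ≈ -36617.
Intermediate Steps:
Function('B')(H, y) = Add(Rational(23, 25), Mul(49, Pow(y, -1))) (Function('B')(H, y) = Add(Mul(49, Pow(y, -1)), Mul(23, Rational(1, 25))) = Add(Mul(49, Pow(y, -1)), Rational(23, 25)) = Add(Rational(23, 25), Mul(49, Pow(y, -1))))
Add(R, Mul(-1, Function('B')(-123, 106))) = Add(-36616, Mul(-1, Add(Rational(23, 25), Mul(49, Pow(106, -1))))) = Add(-36616, Mul(-1, Add(Rational(23, 25), Mul(49, Rational(1, 106))))) = Add(-36616, Mul(-1, Add(Rational(23, 25), Rational(49, 106)))) = Add(-36616, Mul(-1, Rational(3663, 2650))) = Add(-36616, Rational(-3663, 2650)) = Rational(-97036063, 2650)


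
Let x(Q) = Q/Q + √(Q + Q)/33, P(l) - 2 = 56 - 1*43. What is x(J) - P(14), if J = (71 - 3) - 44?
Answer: -14 + 4*√3/33 ≈ -13.790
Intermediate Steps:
P(l) = 15 (P(l) = 2 + (56 - 1*43) = 2 + (56 - 43) = 2 + 13 = 15)
J = 24 (J = 68 - 44 = 24)
x(Q) = 1 + √2*√Q/33 (x(Q) = 1 + √(2*Q)*(1/33) = 1 + (√2*√Q)*(1/33) = 1 + √2*√Q/33)
x(J) - P(14) = (1 + √2*√24/33) - 1*15 = (1 + √2*(2*√6)/33) - 15 = (1 + 4*√3/33) - 15 = -14 + 4*√3/33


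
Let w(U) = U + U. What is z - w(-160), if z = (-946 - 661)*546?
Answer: -877102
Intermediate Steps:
w(U) = 2*U
z = -877422 (z = -1607*546 = -877422)
z - w(-160) = -877422 - 2*(-160) = -877422 - 1*(-320) = -877422 + 320 = -877102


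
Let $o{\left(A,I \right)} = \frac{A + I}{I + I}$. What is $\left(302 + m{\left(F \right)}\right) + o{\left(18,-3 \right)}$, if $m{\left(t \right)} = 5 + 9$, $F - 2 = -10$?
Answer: $\frac{627}{2} \approx 313.5$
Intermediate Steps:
$o{\left(A,I \right)} = \frac{A + I}{2 I}$
$F = -8$ ($F = 2 - 10 = -8$)
$m{\left(t \right)} = 14$
$\left(302 + m{\left(F \right)}\right) + o{\left(18,-3 \right)} = \left(302 + 14\right) + \frac{18 - 3}{2 \left(-3\right)} = 316 + \frac{1}{2} \left(- \frac{1}{3}\right) 15 = 316 - \frac{5}{2} = \frac{627}{2}$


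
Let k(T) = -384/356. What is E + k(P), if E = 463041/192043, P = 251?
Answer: 22774521/17091827 ≈ 1.3325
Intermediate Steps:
k(T) = -96/89 (k(T) = -384*1/356 = -96/89)
E = 463041/192043 (E = 463041*(1/192043) = 463041/192043 ≈ 2.4111)
E + k(P) = 463041/192043 - 96/89 = 22774521/17091827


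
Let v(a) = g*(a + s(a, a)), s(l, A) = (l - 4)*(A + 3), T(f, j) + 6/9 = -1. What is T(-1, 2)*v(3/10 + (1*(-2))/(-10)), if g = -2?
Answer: -235/6 ≈ -39.167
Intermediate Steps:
T(f, j) = -5/3 (T(f, j) = -⅔ - 1 = -5/3)
s(l, A) = (-4 + l)*(3 + A)
v(a) = 24 - 2*a² (v(a) = -2*(a + (-12 - 4*a + 3*a + a*a)) = -2*(a + (-12 - 4*a + 3*a + a²)) = -2*(a + (-12 + a² - a)) = -2*(-12 + a²) = 24 - 2*a²)
T(-1, 2)*v(3/10 + (1*(-2))/(-10)) = -5*(24 - 2*(3/10 + (1*(-2))/(-10))²)/3 = -5*(24 - 2*(3*(⅒) - 2*(-⅒))²)/3 = -5*(24 - 2*(3/10 + ⅕)²)/3 = -5*(24 - 2*(½)²)/3 = -5*(24 - 2*¼)/3 = -5*(24 - ½)/3 = -5/3*47/2 = -235/6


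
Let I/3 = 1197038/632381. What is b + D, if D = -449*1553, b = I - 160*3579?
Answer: -803080438883/632381 ≈ -1.2699e+6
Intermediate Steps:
I = 3591114/632381 (I = 3*(1197038/632381) = 3591114/632381 ≈ 5.6787)
b = -362123064726/632381 (b = 3591114/632381 - 160*3579 = 3591114/632381 - 572640 = -362123064726/632381 ≈ -5.7263e+5)
D = -697297
b + D = -362123064726/632381 - 697297 = -803080438883/632381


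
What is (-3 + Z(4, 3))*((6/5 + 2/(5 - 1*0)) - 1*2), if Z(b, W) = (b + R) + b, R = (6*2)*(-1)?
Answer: 14/5 ≈ 2.8000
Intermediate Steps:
R = -12 (R = 12*(-1) = -12)
Z(b, W) = -12 + 2*b (Z(b, W) = (b - 12) + b = (-12 + b) + b = -12 + 2*b)
(-3 + Z(4, 3))*((6/5 + 2/(5 - 1*0)) - 1*2) = (-3 + (-12 + 2*4))*((6/5 + 2/(5 - 1*0)) - 1*2) = (-3 + (-12 + 8))*((6*(⅕) + 2/(5 + 0)) - 2) = (-3 - 4)*((6/5 + 2/5) - 2) = -7*((6/5 + 2*(⅕)) - 2) = -7*((6/5 + ⅖) - 2) = -7*(8/5 - 2) = -7*(-⅖) = 14/5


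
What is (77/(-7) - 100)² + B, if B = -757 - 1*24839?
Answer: -13275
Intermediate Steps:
B = -25596 (B = -757 - 24839 = -25596)
(77/(-7) - 100)² + B = (77/(-7) - 100)² - 25596 = (77*(-⅐) - 100)² - 25596 = (-11 - 100)² - 25596 = (-111)² - 25596 = 12321 - 25596 = -13275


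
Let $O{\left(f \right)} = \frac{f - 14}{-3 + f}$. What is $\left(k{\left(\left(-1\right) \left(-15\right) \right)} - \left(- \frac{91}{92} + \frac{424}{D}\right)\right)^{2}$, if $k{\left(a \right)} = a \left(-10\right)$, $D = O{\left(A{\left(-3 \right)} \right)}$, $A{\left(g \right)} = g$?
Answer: $\frac{218183344201}{2446096} \approx 89197.0$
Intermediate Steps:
$O{\left(f \right)} = \frac{-14 + f}{-3 + f}$
$D = \frac{17}{6}$ ($D = \frac{-14 - 3}{-3 - 3} = \frac{1}{-6} \left(-17\right) = \left(- \frac{1}{6}\right) \left(-17\right) = \frac{17}{6} \approx 2.8333$)
$k{\left(a \right)} = - 10 a$
$\left(k{\left(\left(-1\right) \left(-15\right) \right)} - \left(- \frac{91}{92} + \frac{424}{D}\right)\right)^{2} = \left(- 10 \left(\left(-1\right) \left(-15\right)\right) - \left(- \frac{91}{92} + \frac{2544}{17}\right)\right)^{2} = \left(\left(-10\right) 15 - \frac{232501}{1564}\right)^{2} = \left(-150 + \left(\frac{91}{92} - \frac{2544}{17}\right)\right)^{2} = \left(-150 - \frac{232501}{1564}\right)^{2} = \left(- \frac{467101}{1564}\right)^{2} = \frac{218183344201}{2446096}$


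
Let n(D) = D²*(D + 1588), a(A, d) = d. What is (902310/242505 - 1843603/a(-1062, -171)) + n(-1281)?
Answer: 464248197711358/921519 ≈ 5.0379e+8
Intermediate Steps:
n(D) = D²*(1588 + D)
(902310/242505 - 1843603/a(-1062, -171)) + n(-1281) = (902310/242505 - 1843603/(-171)) + (-1281)²*(1588 - 1281) = (902310*(1/242505) - 1843603*(-1/171)) + 1640961*307 = (60154/16167 + 1843603/171) + 503775027 = 9938605345/921519 + 503775027 = 464248197711358/921519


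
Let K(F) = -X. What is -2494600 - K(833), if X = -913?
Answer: -2495513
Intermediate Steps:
K(F) = 913 (K(F) = -1*(-913) = 913)
-2494600 - K(833) = -2494600 - 1*913 = -2494600 - 913 = -2495513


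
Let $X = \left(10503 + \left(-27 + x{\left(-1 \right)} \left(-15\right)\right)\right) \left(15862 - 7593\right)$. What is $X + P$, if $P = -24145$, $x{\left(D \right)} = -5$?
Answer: $87222074$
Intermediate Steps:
$X = 87246219$ ($X = \left(10503 - -48\right) \left(15862 - 7593\right) = \left(10503 + \left(-27 + 75\right)\right) 8269 = \left(10503 + 48\right) 8269 = 10551 \cdot 8269 = 87246219$)
$X + P = 87246219 - 24145 = 87222074$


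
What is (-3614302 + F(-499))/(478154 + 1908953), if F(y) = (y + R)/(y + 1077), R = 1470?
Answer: -2089065585/1379747846 ≈ -1.5141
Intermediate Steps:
F(y) = (1470 + y)/(1077 + y) (F(y) = (y + 1470)/(y + 1077) = (1470 + y)/(1077 + y))
(-3614302 + F(-499))/(478154 + 1908953) = (-3614302 + (1470 - 499)/(1077 - 499))/(478154 + 1908953) = (-3614302 + 971/578)/2387107 = (-3614302 + (1/578)*971)*(1/2387107) = (-3614302 + 971/578)*(1/2387107) = -2089065585/578*1/2387107 = -2089065585/1379747846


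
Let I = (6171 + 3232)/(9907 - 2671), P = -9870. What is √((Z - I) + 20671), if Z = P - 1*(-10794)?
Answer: √31406655417/1206 ≈ 146.95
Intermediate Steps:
I = 9403/7236 ≈ 1.2995
Z = 924 (Z = -9870 - 1*(-10794) = -9870 + 10794 = 924)
√((Z - I) + 20671) = √((924 - 1*9403/7236) + 20671) = √((924 - 9403/7236) + 20671) = √(6676661/7236 + 20671) = √(156252017/7236) = √31406655417/1206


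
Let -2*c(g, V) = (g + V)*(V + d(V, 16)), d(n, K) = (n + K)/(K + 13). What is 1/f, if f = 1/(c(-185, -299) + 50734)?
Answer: -695582/29 ≈ -23986.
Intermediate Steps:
d(n, K) = (K + n)/(13 + K)
c(g, V) = -(16/29 + 30*V/29)*(V + g)/2 (c(g, V) = -(g + V)*(V + (16 + V)/(13 + 16))/2 = -(V + g)*(V + (16 + V)/29)/2 = -(V + g)*(V + (16/29 + V/29))/2 = -(V + g)*(16/29 + 30*V/29)/2 = -(16/29 + 30*V/29)*(V + g)/2)
f = -29/695582 (f = 1/((-15/29*(-299)² - 8/29*(-299) - 8/29*(-185) - 15/29*(-299)*(-185)) + 50734) = 1/((-15/29*89401 + 2392/29 + 1480/29 - 829725/29) + 50734) = 1/((-1341015/29 + 2392/29 + 1480/29 - 829725/29) + 50734) = 1/(-2166868/29 + 50734) = 1/(-695582/29) = -29/695582 ≈ -4.1692e-5)
1/f = 1/(-29/695582) = -695582/29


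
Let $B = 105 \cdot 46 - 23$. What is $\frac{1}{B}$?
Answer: $\frac{1}{4807} \approx 0.00020803$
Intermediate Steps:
$B = 4807$ ($B = 4830 - 23 = 4807$)
$\frac{1}{B} = \frac{1}{4807}$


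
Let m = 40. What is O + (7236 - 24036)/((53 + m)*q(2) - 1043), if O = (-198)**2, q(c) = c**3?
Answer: 11738796/299 ≈ 39260.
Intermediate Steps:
O = 39204
O + (7236 - 24036)/((53 + m)*q(2) - 1043) = 39204 + (7236 - 24036)/((53 + 40)*2**3 - 1043) = 39204 - 16800/(93*8 - 1043) = 39204 - 16800/(744 - 1043) = 39204 - 16800/(-299) = 39204 - 16800*(-1/299) = 39204 + 16800/299 = 11738796/299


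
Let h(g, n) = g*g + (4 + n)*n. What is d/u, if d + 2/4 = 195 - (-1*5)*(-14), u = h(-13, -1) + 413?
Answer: 83/386 ≈ 0.21503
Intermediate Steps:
h(g, n) = g² + n*(4 + n)
u = 579 (u = ((-13)² + (-1)² + 4*(-1)) + 413 = (169 + 1 - 4) + 413 = 166 + 413 = 579)
d = 249/2 (d = -½ + (195 - (-1*5)*(-14)) = -½ + (195 - (-5)*(-14)) = -½ + (195 - 1*70) = -½ + (195 - 70) = -½ + 125 = 249/2 ≈ 124.50)
d/u = (249/2)/579 = (249/2)*(1/579) = 83/386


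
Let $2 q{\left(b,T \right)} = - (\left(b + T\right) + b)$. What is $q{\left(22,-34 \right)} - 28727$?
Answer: $-28732$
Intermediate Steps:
$q{\left(b,T \right)} = - b - \frac{T}{2}$ ($q{\left(b,T \right)} = \frac{\left(-1\right) \left(\left(b + T\right) + b\right)}{2} = \frac{\left(-1\right) \left(\left(T + b\right) + b\right)}{2} = \frac{\left(-1\right) \left(T + 2 b\right)}{2} = \frac{- T - 2 b}{2} = - b - \frac{T}{2}$)
$q{\left(22,-34 \right)} - 28727 = \left(\left(-1\right) 22 - -17\right) - 28727 = \left(-22 + 17\right) - 28727 = -5 - 28727 = -28732$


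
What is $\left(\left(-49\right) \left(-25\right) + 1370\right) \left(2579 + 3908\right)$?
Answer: $16833765$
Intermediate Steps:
$\left(\left(-49\right) \left(-25\right) + 1370\right) \left(2579 + 3908\right) = \left(1225 + 1370\right) 6487 = 2595 \cdot 6487 = 16833765$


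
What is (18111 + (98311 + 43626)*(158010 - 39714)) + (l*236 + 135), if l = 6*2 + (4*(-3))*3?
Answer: 16790591934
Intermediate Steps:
l = -24 (l = 12 - 12*3 = 12 - 36 = -24)
(18111 + (98311 + 43626)*(158010 - 39714)) + (l*236 + 135) = (18111 + (98311 + 43626)*(158010 - 39714)) + (-24*236 + 135) = (18111 + 141937*118296) + (-5664 + 135) = (18111 + 16790579352) - 5529 = 16790597463 - 5529 = 16790591934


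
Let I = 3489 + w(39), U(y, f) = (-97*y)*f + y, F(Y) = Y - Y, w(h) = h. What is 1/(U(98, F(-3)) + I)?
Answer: 1/3626 ≈ 0.00027579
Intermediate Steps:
F(Y) = 0
U(y, f) = y - 97*f*y (U(y, f) = -97*f*y + y = y - 97*f*y)
I = 3528 (I = 3489 + 39 = 3528)
1/(U(98, F(-3)) + I) = 1/(98*(1 - 97*0) + 3528) = 1/(98*(1 + 0) + 3528) = 1/(98*1 + 3528) = 1/(98 + 3528) = 1/3626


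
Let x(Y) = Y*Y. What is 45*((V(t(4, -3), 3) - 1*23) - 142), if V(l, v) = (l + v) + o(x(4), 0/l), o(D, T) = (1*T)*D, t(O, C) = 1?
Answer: -7245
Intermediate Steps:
x(Y) = Y²
o(D, T) = D*T (o(D, T) = T*D = D*T)
V(l, v) = l + v (V(l, v) = (l + v) + 4²*(0/l) = (l + v) + 16*0 = (l + v) + 0 = l + v)
45*((V(t(4, -3), 3) - 1*23) - 142) = 45*(((1 + 3) - 1*23) - 142) = 45*((4 - 23) - 142) = 45*(-19 - 142) = 45*(-161) = -7245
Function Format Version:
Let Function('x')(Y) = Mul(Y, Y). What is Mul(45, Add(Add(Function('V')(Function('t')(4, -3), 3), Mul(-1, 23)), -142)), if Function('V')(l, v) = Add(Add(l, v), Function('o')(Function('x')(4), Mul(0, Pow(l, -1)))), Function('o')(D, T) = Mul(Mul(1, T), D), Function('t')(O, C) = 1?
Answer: -7245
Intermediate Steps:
Function('x')(Y) = Pow(Y, 2)
Function('o')(D, T) = Mul(D, T) (Function('o')(D, T) = Mul(T, D) = Mul(D, T))
Function('V')(l, v) = Add(l, v) (Function('V')(l, v) = Add(Add(l, v), Mul(Pow(4, 2), Mul(0, Pow(l, -1)))) = Add(Add(l, v), Mul(16, 0)) = Add(Add(l, v), 0) = Add(l, v))
Mul(45, Add(Add(Function('V')(Function('t')(4, -3), 3), Mul(-1, 23)), -142)) = Mul(45, Add(Add(Add(1, 3), Mul(-1, 23)), -142)) = Mul(45, Add(Add(4, -23), -142)) = Mul(45, Add(-19, -142)) = Mul(45, -161) = -7245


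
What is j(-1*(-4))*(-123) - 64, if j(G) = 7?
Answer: -925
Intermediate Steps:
j(-1*(-4))*(-123) - 64 = 7*(-123) - 64 = -861 - 64 = -925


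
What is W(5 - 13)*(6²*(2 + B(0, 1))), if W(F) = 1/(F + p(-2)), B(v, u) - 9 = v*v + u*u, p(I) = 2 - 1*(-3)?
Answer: -144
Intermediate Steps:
p(I) = 5 (p(I) = 2 + 3 = 5)
B(v, u) = 9 + u² + v² (B(v, u) = 9 + (v*v + u*u) = 9 + (v² + u²) = 9 + (u² + v²) = 9 + u² + v²)
W(F) = 1/(5 + F) (W(F) = 1/(F + 5) = 1/(5 + F))
W(5 - 13)*(6²*(2 + B(0, 1))) = (6²*(2 + (9 + 1² + 0²)))/(5 + (5 - 13)) = (36*(2 + (9 + 1 + 0)))/(5 - 8) = (36*(2 + 10))/(-3) = -12*12 = -⅓*432 = -144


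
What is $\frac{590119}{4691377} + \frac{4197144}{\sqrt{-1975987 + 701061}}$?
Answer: $\frac{590119}{4691377} - \frac{2098572 i \sqrt{1274926}}{637463} \approx 0.12579 - 3717.2 i$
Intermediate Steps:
$\frac{590119}{4691377} + \frac{4197144}{\sqrt{-1975987 + 701061}} = 590119 \cdot \frac{1}{4691377} + \frac{4197144}{\sqrt{-1274926}} = \frac{590119}{4691377} + \frac{4197144}{i \sqrt{1274926}} = \frac{590119}{4691377} + 4197144 \left(- \frac{i \sqrt{1274926}}{1274926}\right) = \frac{590119}{4691377} - \frac{2098572 i \sqrt{1274926}}{637463}$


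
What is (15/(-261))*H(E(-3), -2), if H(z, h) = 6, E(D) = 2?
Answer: -10/29 ≈ -0.34483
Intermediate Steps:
(15/(-261))*H(E(-3), -2) = (15/(-261))*6 = (15*(-1/261))*6 = -5/87*6 = -10/29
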